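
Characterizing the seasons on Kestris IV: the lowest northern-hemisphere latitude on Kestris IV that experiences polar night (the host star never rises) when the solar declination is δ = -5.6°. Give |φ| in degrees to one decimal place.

Polar night requires cos H₀ = −tan φ tan δ ≥ 1, i.e. tan φ tan δ ≤ −1.
The boundary is |tan φ| · |tan δ| = 1, so |φ| = 90° − |δ| = 90° − 5.6° = 84.4° in the northern hemisphere.

|φ| = 84.4°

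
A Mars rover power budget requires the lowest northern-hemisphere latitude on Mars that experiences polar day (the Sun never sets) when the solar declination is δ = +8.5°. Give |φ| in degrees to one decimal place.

Polar day requires cos H₀ = −tan φ tan δ ≤ −1, i.e. tan φ tan δ ≥ 1.
The boundary is |tan φ| · |tan δ| = 1, so |φ| = 90° − |δ| = 90° − 8.5° = 81.5° in the northern hemisphere.

|φ| = 81.5°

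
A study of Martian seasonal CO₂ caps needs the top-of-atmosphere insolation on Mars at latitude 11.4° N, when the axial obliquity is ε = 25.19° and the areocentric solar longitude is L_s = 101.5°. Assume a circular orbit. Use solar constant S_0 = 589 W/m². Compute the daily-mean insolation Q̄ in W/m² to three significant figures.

sin δ = sin 25.19° × sin 101.5° = 0.41708, so δ = +24.650°.
cos h₀ = −tan(+11.4°) tan(+24.650°) = -0.0925, h₀ = 1.6635 rad.
Bracket: h₀ sin ϕ sin δ + cos ϕ cos δ sin h₀ = 1.6635×0.19766×0.41708 + 0.98027×0.90887×0.99571 = 0.137139 + 0.887116 = 1.024255.
Q̄ = (S_0/π) × [bracket] = (589/π) × 1.024255 = 192.0 W/m².

Q̄ ≈ 192 W/m²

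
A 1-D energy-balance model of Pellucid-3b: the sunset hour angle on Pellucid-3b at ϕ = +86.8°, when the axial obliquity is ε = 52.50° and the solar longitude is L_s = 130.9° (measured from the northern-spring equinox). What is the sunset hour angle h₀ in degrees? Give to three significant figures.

h₀ = 180°

Solar declination: sin δ = sin ε · sin L_s = sin 52.50° × sin 130.9° = 0.59966, so δ = +36.845°.
Sunrise equation: cos h₀ = −tan ϕ · tan δ = -13.4028 ≤ −1, so the host star never sets (polar day) and h₀ = π.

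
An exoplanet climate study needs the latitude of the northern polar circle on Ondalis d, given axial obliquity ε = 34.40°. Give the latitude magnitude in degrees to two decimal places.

The polar circle is the lowest latitude that experiences at least one full rotation of continuous daylight at the northern-summer solstice; it lies at |φ| = 90° − ε = 90° − 34.40° = 55.60°.

55.60°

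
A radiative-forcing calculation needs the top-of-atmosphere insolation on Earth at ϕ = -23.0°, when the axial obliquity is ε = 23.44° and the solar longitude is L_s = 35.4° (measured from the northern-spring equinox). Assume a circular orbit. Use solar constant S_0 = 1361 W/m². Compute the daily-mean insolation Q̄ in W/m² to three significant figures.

Solar declination: sin δ = sin ε · sin L_s = sin 23.44° × sin 35.4° = 0.23043, so δ = +13.322°.
cos h₀ = −tan(-23.0°) tan(+13.322°) = 0.1005, h₀ = 1.4701 rad.
Bracket: h₀ sin ϕ sin δ + cos ϕ cos δ sin h₀ = 1.4701×-0.39073×0.23043 + 0.92050×0.97309×0.99494 = -0.132362 + 0.891197 = 0.758835.
Q̄ = (S_0/π) × [bracket] = (1361/π) × 0.758835 = 328.7 W/m².

Q̄ ≈ 329 W/m²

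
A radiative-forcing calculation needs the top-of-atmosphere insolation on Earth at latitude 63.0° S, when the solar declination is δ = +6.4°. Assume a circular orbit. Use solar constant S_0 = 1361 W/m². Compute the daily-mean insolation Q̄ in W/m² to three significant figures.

Q̄ ≈ 133 W/m²

cos h₀ = −tan(-63.0°) tan(+6.400°) = 0.2201, h₀ = 1.3488 rad.
Bracket: h₀ sin ϕ sin δ + cos ϕ cos δ sin h₀ = 1.3488×-0.89101×0.11147 + 0.45399×0.99377×0.97547 = -0.133964 + 0.440095 = 0.306131.
Q̄ = (S_0/π) × [bracket] = (1361/π) × 0.306131 = 132.6 W/m².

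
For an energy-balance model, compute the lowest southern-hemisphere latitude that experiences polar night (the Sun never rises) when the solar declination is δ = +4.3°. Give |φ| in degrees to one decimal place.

|φ| = 85.7°

Polar night requires cos H₀ = −tan φ tan δ ≥ 1, i.e. tan φ tan δ ≤ −1.
The boundary is |tan φ| · |tan δ| = 1, so |φ| = 90° − |δ| = 90° − 4.3° = 85.7° in the southern hemisphere.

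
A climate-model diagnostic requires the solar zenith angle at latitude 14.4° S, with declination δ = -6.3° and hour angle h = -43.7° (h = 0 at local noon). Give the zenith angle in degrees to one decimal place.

θ_z = 43.7°

cos θ_z = sin φ sin δ + cos φ cos δ cos h = 0.027290 + 0.696025 = 0.723315.
θ_z = arccos(0.723315) = 43.7°.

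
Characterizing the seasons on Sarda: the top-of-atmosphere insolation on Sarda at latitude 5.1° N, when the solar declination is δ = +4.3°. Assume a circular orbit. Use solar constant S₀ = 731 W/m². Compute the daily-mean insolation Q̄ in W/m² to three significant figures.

Q̄ ≈ 234 W/m²

cos H₀ = −tan(+5.1°) tan(+4.300°) = -0.0067, H₀ = 1.5775 rad.
Bracket: H₀ sin φ sin δ + cos φ cos δ sin H₀ = 1.5775×0.08889×0.07498 + 0.99604×0.99719×0.99998 = 0.010514 + 0.993221 = 1.003735.
Q̄ = (S₀/π) × [bracket] = (731/π) × 1.003735 = 233.6 W/m².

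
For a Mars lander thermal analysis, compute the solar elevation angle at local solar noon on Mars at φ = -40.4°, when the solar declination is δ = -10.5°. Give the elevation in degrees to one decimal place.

60.1°

At local noon the hour angle is zero, so the zenith angle equals |φ − δ| = |-40.4° − (-10.500°)| = 29.900°.
Elevation = 90° − 29.900° = 60.1°.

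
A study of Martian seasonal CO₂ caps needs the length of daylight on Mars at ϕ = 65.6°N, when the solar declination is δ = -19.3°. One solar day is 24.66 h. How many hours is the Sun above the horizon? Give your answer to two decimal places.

5.41 h

cos h₀ = −tan ϕ · tan δ = −tan(+65.6°) × tan(-19.300°) = 0.7720, so h₀ = 0.6888 rad = 39.47°.
Daylight = 2h₀/(2π) × 24.66 h = (0.6888/π) × 24.66 = 5.41 h.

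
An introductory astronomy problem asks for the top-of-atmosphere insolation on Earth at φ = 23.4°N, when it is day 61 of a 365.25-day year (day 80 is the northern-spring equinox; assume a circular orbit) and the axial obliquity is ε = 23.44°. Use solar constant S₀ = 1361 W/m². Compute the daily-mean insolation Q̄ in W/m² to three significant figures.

Q̄ ≈ 360 W/m²

Solar longitude: λ_s = 360° × (61 − 80)/365.25 = -18.727°, i.e. -18.727° + 360° = 341.273°.
sin δ = sin 23.44° × sin 341.273° = -0.12771, so δ = -7.337°.
cos H₀ = −tan(+23.4°) tan(-7.337°) = 0.0557, H₀ = 1.5150 rad.
Bracket: H₀ sin φ sin δ + cos φ cos δ sin H₀ = 1.5150×0.39715×-0.12771 + 0.91775×0.99181×0.99845 = -0.076841 + 0.908823 = 0.831982.
Q̄ = (S₀/π) × [bracket] = (1361/π) × 0.831982 = 360.4 W/m².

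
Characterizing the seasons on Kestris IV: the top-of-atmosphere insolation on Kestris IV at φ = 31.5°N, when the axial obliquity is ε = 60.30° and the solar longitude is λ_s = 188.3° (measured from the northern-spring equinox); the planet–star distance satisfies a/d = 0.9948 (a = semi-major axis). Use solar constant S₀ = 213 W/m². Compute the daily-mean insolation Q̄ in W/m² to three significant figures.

Q̄ ≈ 50.0 W/m²

Solar declination: sin δ = sin ε · sin λ_s = sin 60.30° × sin 188.3° = -0.12539, so δ = -7.203°.
cos H₀ = −tan(+31.5°) tan(-7.203°) = 0.0775, H₀ = 1.4933 rad.
Bracket: H₀ sin φ sin δ + cos φ cos δ sin H₀ = 1.4933×0.52250×-0.12539 + 0.85264×0.99211×0.99700 = -0.097835 + 0.843375 = 0.745540.
Inverse-square distance factor (a/d)² = 0.9948² = 0.989627.
Q̄ = (S₀/π) × 0.989627 × [bracket] = (213/π) × 0.989627 × 0.745540 = 50.02 W/m².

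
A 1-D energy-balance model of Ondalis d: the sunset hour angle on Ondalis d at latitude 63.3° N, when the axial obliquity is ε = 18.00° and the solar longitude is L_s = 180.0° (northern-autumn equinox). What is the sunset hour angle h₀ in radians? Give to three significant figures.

h₀ = 1.57 rad

Solar declination: sin δ = sin ε · sin L_s = sin 18.00° × sin 180.0° = 0.00000, so δ = +0.000°.
cos h₀ = −tan ϕ · tan δ = −tan(+63.3°) × tan(+0.000°) = -0.0000, so h₀ = 1.5708 rad = 90.00°.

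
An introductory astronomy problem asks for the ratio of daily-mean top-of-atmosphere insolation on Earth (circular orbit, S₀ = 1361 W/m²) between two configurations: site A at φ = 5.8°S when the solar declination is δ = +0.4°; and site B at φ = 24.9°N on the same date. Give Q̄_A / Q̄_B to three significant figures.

— Configuration A (φ=-5.8°):
cos H₀ = −tan(-5.8°) tan(+0.400°) = 0.0007, H₀ = 1.5701 rad.
Bracket: H₀ sin φ sin δ + cos φ cos δ sin H₀ = 1.5701×-0.10106×0.00698 + 0.99488×0.99998×1.00000 = -0.001108 + 0.994860 = 0.993752.
Q̄ = (S₀/π) × [bracket] = (1361/π) × 0.993752 = 430.51 W/m².
— Configuration B (φ=+24.9°):
cos H₀ = −tan(+24.9°) tan(+0.400°) = -0.0032, H₀ = 1.5740 rad.
Bracket: H₀ sin φ sin δ + cos φ cos δ sin H₀ = 1.5740×0.42104×0.00698 + 0.90704×0.99998×0.99999 = 0.004626 + 0.907013 = 0.911639.
Q̄ = (S₀/π) × [bracket] = (1361/π) × 0.911639 = 394.94 W/m².
Ratio Q̄_A / Q̄_B = 430.51 / 394.94 = 1.090.

Q̄_A / Q̄_B ≈ 1.09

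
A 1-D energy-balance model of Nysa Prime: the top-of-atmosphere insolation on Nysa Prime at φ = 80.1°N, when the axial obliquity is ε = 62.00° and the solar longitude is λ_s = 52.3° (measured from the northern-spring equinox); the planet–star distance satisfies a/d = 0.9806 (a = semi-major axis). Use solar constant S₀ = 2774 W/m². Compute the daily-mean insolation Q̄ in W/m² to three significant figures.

Solar declination: sin δ = sin ε · sin λ_s = sin 62.00° × sin 52.3° = 0.69861, so δ = +44.316°.
cos H₀ = −tan(+80.1°) tan(+44.316°) = -5.5944 ≤ −1 ⇒ polar day, H₀ = π.
Bracket: H₀ sin φ sin δ + cos φ cos δ sin H₀ = 3.1416×0.98511×0.69861 + 0.17193×0.71550×0.00000 = 2.162073 + 0.000000 = 2.162073.
Inverse-square distance factor (a/d)² = 0.9806² = 0.961576.
Q̄ = (S₀/π) × 0.961576 × [bracket] = (2774/π) × 0.961576 × 2.162073 = 1836 W/m².

Q̄ ≈ 1.84e+03 W/m²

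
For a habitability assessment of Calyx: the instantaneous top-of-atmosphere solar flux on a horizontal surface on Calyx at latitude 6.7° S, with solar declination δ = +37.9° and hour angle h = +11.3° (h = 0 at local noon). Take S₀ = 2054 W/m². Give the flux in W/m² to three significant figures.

1.43e+03 W/m²

cos θ_z = sin φ sin δ + cos φ cos δ cos h = -0.071669 + 0.768503 = 0.696834.
Flux = S₀ · cos θ_z = 2054 × 0.696834 = 1431 W/m².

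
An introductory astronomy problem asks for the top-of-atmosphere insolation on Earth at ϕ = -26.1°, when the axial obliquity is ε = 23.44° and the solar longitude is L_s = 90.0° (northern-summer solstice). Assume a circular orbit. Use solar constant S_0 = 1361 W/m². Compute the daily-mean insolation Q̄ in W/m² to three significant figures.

Solar declination: sin δ = sin ε · sin L_s = sin 23.44° × sin 90.0° = 0.39779, so δ = +23.440°.
cos h₀ = −tan(-26.1°) tan(+23.440°) = 0.2124, h₀ = 1.3568 rad.
Bracket: h₀ sin ϕ sin δ + cos ϕ cos δ sin h₀ = 1.3568×-0.43994×0.39779 + 0.89803×0.91748×0.97718 = -0.237445 + 0.805123 = 0.567678.
Q̄ = (S_0/π) × [bracket] = (1361/π) × 0.567678 = 245.9 W/m².

Q̄ ≈ 246 W/m²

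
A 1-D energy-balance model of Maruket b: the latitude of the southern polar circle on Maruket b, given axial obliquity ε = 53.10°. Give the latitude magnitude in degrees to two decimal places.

36.90°

The polar circle is the lowest latitude that experiences at least one full rotation of continuous darkness at the northern-summer solstice; it lies at |φ| = 90° − ε = 90° − 53.10° = 36.90°.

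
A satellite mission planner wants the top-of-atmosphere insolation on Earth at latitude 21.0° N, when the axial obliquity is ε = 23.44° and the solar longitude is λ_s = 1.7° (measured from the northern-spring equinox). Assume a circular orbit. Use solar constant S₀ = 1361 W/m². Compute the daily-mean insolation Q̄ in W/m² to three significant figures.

Solar declination: sin δ = sin ε · sin λ_s = sin 23.44° × sin 1.7° = 0.01180, so δ = +0.676°.
cos H₀ = −tan(+21.0°) tan(+0.676°) = -0.0045, H₀ = 1.5753 rad.
Bracket: H₀ sin φ sin δ + cos φ cos δ sin H₀ = 1.5753×0.35837×0.01180 + 0.93358×0.99993×0.99999 = 0.006662 + 0.933505 = 0.940167.
Q̄ = (S₀/π) × [bracket] = (1361/π) × 0.940167 = 407.3 W/m².

Q̄ ≈ 407 W/m²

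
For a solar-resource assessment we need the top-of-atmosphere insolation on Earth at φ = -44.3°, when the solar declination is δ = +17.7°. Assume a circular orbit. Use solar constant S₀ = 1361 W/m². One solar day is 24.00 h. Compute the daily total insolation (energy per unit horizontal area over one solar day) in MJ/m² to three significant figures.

cos H₀ = −tan(-44.3°) tan(+17.700°) = 0.3114, H₀ = 1.2541 rad.
Bracket: H₀ sin φ sin δ + cos φ cos δ sin H₀ = 1.2541×-0.69842×0.30403 + 0.71569×0.95266×0.95027 = -0.266296 + 0.647903 = 0.381607.
Q̄ = (S₀/π) × [bracket] = (1361/π) × 0.381607 = 165.32 W/m².
Daily total = Q̄ × 24.00 h × 3600 s/h = 165.32 × 24.00 × 3600 / 10⁶ = 14.28 MJ/m².

14.3 MJ/m²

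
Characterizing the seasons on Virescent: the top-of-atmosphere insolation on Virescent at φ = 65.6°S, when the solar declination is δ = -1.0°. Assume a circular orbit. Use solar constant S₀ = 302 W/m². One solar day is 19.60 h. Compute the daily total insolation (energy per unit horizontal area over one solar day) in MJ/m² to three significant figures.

cos H₀ = −tan(-65.6°) tan(-1.000°) = -0.0385, H₀ = 1.6093 rad.
Bracket: H₀ sin φ sin δ + cos φ cos δ sin H₀ = 1.6093×-0.91068×-0.01745 + 0.41310×0.99985×0.99926 = 0.025574 + 0.412732 = 0.438306.
Q̄ = (S₀/π) × [bracket] = (302/π) × 0.438306 = 42.134 W/m².
Daily total = Q̄ × 19.60 h × 3600 s/h = 42.134 × 19.60 × 3600 / 10⁶ = 2.973 MJ/m².

2.97 MJ/m²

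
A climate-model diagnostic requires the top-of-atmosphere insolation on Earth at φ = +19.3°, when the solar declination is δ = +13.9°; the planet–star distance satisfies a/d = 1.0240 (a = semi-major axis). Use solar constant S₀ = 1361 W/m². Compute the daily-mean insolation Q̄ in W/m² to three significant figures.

Q̄ ≈ 474 W/m²

cos H₀ = −tan(+19.3°) tan(+13.900°) = -0.0867, H₀ = 1.6576 rad.
Bracket: H₀ sin φ sin δ + cos φ cos δ sin H₀ = 1.6576×0.33051×0.24023 + 0.94380×0.97072×0.99624 = 0.131611 + 0.912721 = 1.044332.
Inverse-square distance factor (a/d)² = 1.0240² = 1.048576.
Q̄ = (S₀/π) × 1.048576 × [bracket] = (1361/π) × 1.048576 × 1.044332 = 474.4 W/m².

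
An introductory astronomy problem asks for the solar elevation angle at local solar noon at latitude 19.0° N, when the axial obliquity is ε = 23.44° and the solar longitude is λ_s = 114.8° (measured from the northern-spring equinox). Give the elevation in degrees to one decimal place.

87.8°

Solar declination: sin δ = sin ε · sin λ_s = sin 23.44° × sin 114.8° = 0.36110, so δ = +21.168°.
At local noon the hour angle is zero, so the zenith angle equals |φ − δ| = |+19.0° − (+21.168°)| = 2.168°.
Elevation = 90° − 2.168° = 87.8°.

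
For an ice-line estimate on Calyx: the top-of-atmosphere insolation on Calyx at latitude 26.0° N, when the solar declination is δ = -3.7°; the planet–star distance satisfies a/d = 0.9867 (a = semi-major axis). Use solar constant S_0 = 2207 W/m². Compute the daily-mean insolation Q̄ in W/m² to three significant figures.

Q̄ ≈ 583 W/m²

cos h₀ = −tan(+26.0°) tan(-3.700°) = 0.0315, h₀ = 1.5393 rad.
Bracket: h₀ sin ϕ sin δ + cos ϕ cos δ sin h₀ = 1.5393×0.43837×-0.06453 + 0.89879×0.99792×0.99950 = -0.043544 + 0.896472 = 0.852928.
Inverse-square distance factor (a/d)² = 0.9867² = 0.973577.
Q̄ = (S_0/π) × 0.973577 × [bracket] = (2207/π) × 0.973577 × 0.852928 = 583.4 W/m².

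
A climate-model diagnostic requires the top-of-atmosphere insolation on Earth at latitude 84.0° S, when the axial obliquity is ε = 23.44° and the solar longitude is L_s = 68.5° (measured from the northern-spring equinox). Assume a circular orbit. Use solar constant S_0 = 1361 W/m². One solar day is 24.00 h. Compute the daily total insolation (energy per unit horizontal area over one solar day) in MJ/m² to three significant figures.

Solar declination: sin δ = sin ε · sin L_s = sin 23.44° × sin 68.5° = 0.37011, so δ = +21.722°.
cos h₀ = −tan(-84.0°) tan(+21.722°) = 3.7905 ≥ 1 ⇒ polar night, h₀ = 0 and Q̄ = 0.
Daily total = Q̄ × 24.00 h × 3600 s/h = 0.00 MJ/m².

0.00 MJ/m²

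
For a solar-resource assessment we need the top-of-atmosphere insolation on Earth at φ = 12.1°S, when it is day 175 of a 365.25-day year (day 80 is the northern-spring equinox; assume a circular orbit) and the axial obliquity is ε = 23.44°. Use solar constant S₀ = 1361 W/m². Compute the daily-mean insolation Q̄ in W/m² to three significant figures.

Q̄ ≈ 334 W/m²

Solar longitude: λ_s = 360° × (175 − 80)/365.25 = 93.634°.
sin δ = sin 23.44° × sin 93.634° = 0.39699, so δ = +23.390°.
cos H₀ = −tan(-12.1°) tan(+23.390°) = 0.0927, H₀ = 1.4779 rad.
Bracket: H₀ sin φ sin δ + cos φ cos δ sin H₀ = 1.4779×-0.20962×0.39699 + 0.97778×0.91782×0.99569 = -0.122986 + 0.893558 = 0.770572.
Q̄ = (S₀/π) × [bracket] = (1361/π) × 0.770572 = 333.8 W/m².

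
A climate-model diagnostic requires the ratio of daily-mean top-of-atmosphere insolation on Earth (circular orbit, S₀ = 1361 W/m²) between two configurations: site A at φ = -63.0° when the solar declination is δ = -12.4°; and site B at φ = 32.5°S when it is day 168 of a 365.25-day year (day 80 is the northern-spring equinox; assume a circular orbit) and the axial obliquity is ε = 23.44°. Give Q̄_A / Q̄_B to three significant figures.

— Configuration A (φ=-63.0°):
cos H₀ = −tan(-63.0°) tan(-12.400°) = -0.4315, H₀ = 2.0170 rad.
Bracket: H₀ sin φ sin δ + cos φ cos δ sin H₀ = 2.0170×-0.89101×-0.21474 + 0.45399×0.97667×0.90211 = 0.385924 + 0.399994 = 0.785918.
Q̄ = (S₀/π) × [bracket] = (1361/π) × 0.785918 = 340.48 W/m².
— Configuration B (φ=-32.5°):
Solar longitude: λ_s = 360° × (168 − 80)/365.25 = 86.735°.
sin δ = sin 23.44° × sin 86.735° = 0.39714, so δ = +23.400°.
cos H₀ = −tan(-32.5°) tan(+23.400°) = 0.2757, H₀ = 1.2915 rad.
Bracket: H₀ sin φ sin δ + cos φ cos δ sin H₀ = 1.2915×-0.53730×0.39714 + 0.84339×0.91776×0.96125 = -0.275585 + 0.744036 = 0.468451.
Q̄ = (S₀/π) × [bracket] = (1361/π) × 0.468451 = 202.94 W/m².
Ratio Q̄_A / Q̄_B = 340.48 / 202.94 = 1.678.

Q̄_A / Q̄_B ≈ 1.68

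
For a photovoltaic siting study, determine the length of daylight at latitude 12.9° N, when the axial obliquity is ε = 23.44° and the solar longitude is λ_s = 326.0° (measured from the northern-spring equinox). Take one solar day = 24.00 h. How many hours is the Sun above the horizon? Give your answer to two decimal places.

11.60 h

Solar declination: sin δ = sin ε · sin λ_s = sin 23.44° × sin 326.0° = -0.22244, so δ = -12.852°.
cos H₀ = −tan φ · tan δ = −tan(+12.9°) × tan(-12.852°) = 0.0523, so H₀ = 1.5185 rad = 87.00°.
Daylight = 2H₀/(2π) × 24.00 h = (1.5185/π) × 24.00 = 11.60 h.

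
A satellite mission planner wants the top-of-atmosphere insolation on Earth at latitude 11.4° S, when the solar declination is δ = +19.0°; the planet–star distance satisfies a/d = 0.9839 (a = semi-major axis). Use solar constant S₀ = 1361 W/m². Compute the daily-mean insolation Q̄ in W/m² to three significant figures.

Q̄ ≈ 347 W/m²

cos H₀ = −tan(-11.4°) tan(+19.000°) = 0.0694, H₀ = 1.5013 rad.
Bracket: H₀ sin φ sin δ + cos φ cos δ sin H₀ = 1.5013×-0.19766×0.32557 + 0.98027×0.94552×0.99759 = -0.096612 + 0.924631 = 0.828019.
Inverse-square distance factor (a/d)² = 0.9839² = 0.968059.
Q̄ = (S₀/π) × 0.968059 × [bracket] = (1361/π) × 0.968059 × 0.828019 = 347.3 W/m².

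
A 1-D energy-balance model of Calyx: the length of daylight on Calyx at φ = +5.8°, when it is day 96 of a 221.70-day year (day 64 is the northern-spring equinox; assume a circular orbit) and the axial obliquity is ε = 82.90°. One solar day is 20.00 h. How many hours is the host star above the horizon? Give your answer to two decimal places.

Solar longitude: λ_s = 360° × (96 − 64)/221.70 = 51.962°.
sin δ = sin 82.90° × sin 51.962° = 0.78156, so δ = +51.404°.
cos H₀ = −tan φ · tan δ = −tan(+5.8°) × tan(+51.404°) = -0.1273, so H₀ = 1.6984 rad = 97.31°.
Daylight = 2H₀/(2π) × 20.00 h = (1.6984/π) × 20.00 = 10.81 h.

10.81 h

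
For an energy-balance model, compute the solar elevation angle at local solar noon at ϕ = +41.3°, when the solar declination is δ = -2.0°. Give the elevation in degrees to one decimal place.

At local noon the hour angle is zero, so the zenith angle equals |ϕ − δ| = |+41.3° − (-2.000°)| = 43.300°.
Elevation = 90° − 43.300° = 46.7°.

46.7°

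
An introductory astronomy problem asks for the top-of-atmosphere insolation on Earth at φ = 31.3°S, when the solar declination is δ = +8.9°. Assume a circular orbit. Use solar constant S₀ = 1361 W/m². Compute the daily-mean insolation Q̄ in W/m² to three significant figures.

Q̄ ≈ 313 W/m²

cos H₀ = −tan(-31.3°) tan(+8.900°) = 0.0952, H₀ = 1.4754 rad.
Bracket: H₀ sin φ sin δ + cos φ cos δ sin H₀ = 1.4754×-0.51952×0.15471 + 0.85446×0.98796×0.99546 = -0.118585 + 0.840340 = 0.721755.
Q̄ = (S₀/π) × [bracket] = (1361/π) × 0.721755 = 312.7 W/m².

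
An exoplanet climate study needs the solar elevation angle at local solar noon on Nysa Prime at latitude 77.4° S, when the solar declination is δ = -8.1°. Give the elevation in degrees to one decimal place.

At local noon the hour angle is zero, so the zenith angle equals |φ − δ| = |-77.4° − (-8.100°)| = 69.300°.
Elevation = 90° − 69.300° = 20.7°.

20.7°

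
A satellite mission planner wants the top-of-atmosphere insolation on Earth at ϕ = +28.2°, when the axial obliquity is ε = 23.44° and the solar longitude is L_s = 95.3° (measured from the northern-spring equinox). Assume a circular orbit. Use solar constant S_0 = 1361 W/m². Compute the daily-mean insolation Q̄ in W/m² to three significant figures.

Solar declination: sin δ = sin ε · sin L_s = sin 23.44° × sin 95.3° = 0.39609, so δ = +23.334°.
cos h₀ = −tan(+28.2°) tan(+23.334°) = -0.2313, h₀ = 1.8042 rad.
Bracket: h₀ sin ϕ sin δ + cos ϕ cos δ sin h₀ = 1.8042×0.47255×0.39609 + 0.88130×0.91821×0.97288 = 0.337696 + 0.787272 = 1.124968.
Q̄ = (S_0/π) × [bracket] = (1361/π) × 1.124968 = 487.4 W/m².

Q̄ ≈ 487 W/m²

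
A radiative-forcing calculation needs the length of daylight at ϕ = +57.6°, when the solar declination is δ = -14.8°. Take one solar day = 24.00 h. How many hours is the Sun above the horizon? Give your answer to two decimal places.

cos h₀ = −tan ϕ · tan δ = −tan(+57.6°) × tan(-14.800°) = 0.4163, so h₀ = 1.1414 rad = 65.40°.
Daylight = 2h₀/(2π) × 24.00 h = (1.1414/π) × 24.00 = 8.72 h.

8.72 h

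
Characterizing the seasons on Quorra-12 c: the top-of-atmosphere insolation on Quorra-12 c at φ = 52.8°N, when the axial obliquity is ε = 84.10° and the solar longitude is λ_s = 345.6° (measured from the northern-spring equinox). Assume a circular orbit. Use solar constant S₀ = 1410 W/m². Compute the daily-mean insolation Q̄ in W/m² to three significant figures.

Q̄ ≈ 139 W/m²

Solar declination: sin δ = sin ε · sin λ_s = sin 84.10° × sin 345.6° = -0.24737, so δ = -14.322°.
cos H₀ = −tan(+52.8°) tan(-14.322°) = 0.3364, H₀ = 1.2278 rad.
Bracket: H₀ sin φ sin δ + cos φ cos δ sin H₀ = 1.2278×0.79653×-0.24737 + 0.60460×0.96892×0.94174 = -0.241923 + 0.551680 = 0.309757.
Q̄ = (S₀/π) × [bracket] = (1410/π) × 0.309757 = 139.0 W/m².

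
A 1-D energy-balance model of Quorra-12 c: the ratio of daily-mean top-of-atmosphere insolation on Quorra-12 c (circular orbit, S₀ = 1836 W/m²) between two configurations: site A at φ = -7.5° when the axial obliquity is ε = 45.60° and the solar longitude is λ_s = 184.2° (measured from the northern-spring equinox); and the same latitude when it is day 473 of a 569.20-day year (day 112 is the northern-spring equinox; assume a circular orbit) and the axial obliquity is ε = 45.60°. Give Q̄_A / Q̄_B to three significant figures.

— Configuration A (φ=-7.5°):
Solar declination: sin δ = sin ε · sin λ_s = sin 45.60° × sin 184.2° = -0.05233, so δ = -2.999°.
cos H₀ = −tan(-7.5°) tan(-2.999°) = -0.0069, H₀ = 1.5777 rad.
Bracket: H₀ sin φ sin δ + cos φ cos δ sin H₀ = 1.5777×-0.13053×-0.05233 + 0.99144×0.99863×0.99998 = 0.010777 + 0.990062 = 1.000839.
Q̄ = (S₀/π) × [bracket] = (1836/π) × 1.000839 = 584.91 W/m².
— Configuration B (φ=-7.5°):
Solar longitude: λ_s = 360° × (473 − 112)/569.20 = 228.320°.
sin δ = sin 45.60° × sin 228.320° = -0.53362, so δ = -32.251°.
cos H₀ = −tan(-7.5°) tan(-32.251°) = -0.0831, H₀ = 1.6540 rad.
Bracket: H₀ sin φ sin δ + cos φ cos δ sin H₀ = 1.6540×-0.13053×-0.53362 + 0.99144×0.84572×0.99654 = 0.115207 + 0.835579 = 0.950786.
Q̄ = (S₀/π) × [bracket] = (1836/π) × 0.950786 = 555.66 W/m².
Ratio Q̄_A / Q̄_B = 584.91 / 555.66 = 1.053.

Q̄_A / Q̄_B ≈ 1.05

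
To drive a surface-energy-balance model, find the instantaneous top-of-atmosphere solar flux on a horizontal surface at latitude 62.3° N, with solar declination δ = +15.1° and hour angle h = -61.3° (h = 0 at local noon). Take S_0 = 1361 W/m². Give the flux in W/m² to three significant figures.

607 W/m²

cos θ_z = sin ϕ sin δ + cos ϕ cos δ cos h = 0.230649 + 0.215521 = 0.446170.
Flux = S_0 · cos θ_z = 1361 × 0.446170 = 607.2 W/m².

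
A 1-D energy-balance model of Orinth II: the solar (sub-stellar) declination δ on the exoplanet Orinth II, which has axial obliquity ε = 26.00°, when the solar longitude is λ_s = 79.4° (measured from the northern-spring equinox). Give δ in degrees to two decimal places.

sin δ = sin ε · sin λ_s = sin 26.00° × sin 79.4° = 0.430890.
δ = arcsin(0.430890) = +25.52°.

δ = +25.52°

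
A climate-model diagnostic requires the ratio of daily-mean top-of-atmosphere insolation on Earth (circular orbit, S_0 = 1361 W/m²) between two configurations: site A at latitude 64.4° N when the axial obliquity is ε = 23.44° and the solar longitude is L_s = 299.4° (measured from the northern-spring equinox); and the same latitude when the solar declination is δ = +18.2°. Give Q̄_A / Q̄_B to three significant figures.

Q̄_A / Q̄_B ≈ 0.0444

— Configuration A (ϕ=+64.4°):
Solar declination: sin δ = sin ε · sin L_s = sin 23.44° × sin 299.4° = -0.34656, so δ = -20.277°.
cos h₀ = −tan(+64.4°) tan(-20.277°) = 0.7711, h₀ = 0.6902 rad.
Bracket: h₀ sin ϕ sin δ + cos ϕ cos δ sin h₀ = 0.6902×0.90183×-0.34656 + 0.43209×0.93803×0.63670 = -0.215714 + 0.258063 = 0.042349.
Q̄ = (S_0/π) × [bracket] = (1361/π) × 0.042349 = 18.346 W/m².
— Configuration B (ϕ=+64.4°):
cos h₀ = −tan(+64.4°) tan(+18.200°) = -0.6862, h₀ = 2.3271 rad.
Bracket: h₀ sin ϕ sin δ + cos ϕ cos δ sin h₀ = 2.3271×0.90183×0.31233 + 0.43209×0.94997×0.72739 = 0.655471 + 0.298574 = 0.954045.
Q̄ = (S_0/π) × [bracket] = (1361/π) × 0.954045 = 413.31 W/m².
Ratio Q̄_A / Q̄_B = 18.346 / 413.31 = 0.04439.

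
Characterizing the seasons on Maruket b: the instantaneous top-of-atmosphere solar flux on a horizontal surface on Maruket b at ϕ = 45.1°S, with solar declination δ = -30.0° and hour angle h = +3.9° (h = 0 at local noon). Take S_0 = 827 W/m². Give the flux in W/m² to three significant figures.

cos θ_z = sin ϕ sin δ + cos ϕ cos δ cos h = 0.354170 + 0.609887 = 0.964057.
Flux = S_0 · cos θ_z = 827 × 0.964057 = 797.3 W/m².

797 W/m²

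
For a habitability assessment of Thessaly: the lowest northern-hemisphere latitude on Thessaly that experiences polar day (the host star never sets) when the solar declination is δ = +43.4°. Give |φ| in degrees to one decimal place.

|φ| = 46.6°

Polar day requires cos H₀ = −tan φ tan δ ≤ −1, i.e. tan φ tan δ ≥ 1.
The boundary is |tan φ| · |tan δ| = 1, so |φ| = 90° − |δ| = 90° − 43.4° = 46.6° in the northern hemisphere.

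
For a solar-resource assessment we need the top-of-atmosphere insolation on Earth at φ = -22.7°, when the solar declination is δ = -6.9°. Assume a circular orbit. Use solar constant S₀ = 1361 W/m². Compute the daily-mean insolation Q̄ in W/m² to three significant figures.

cos H₀ = −tan(-22.7°) tan(-6.900°) = -0.0506, H₀ = 1.6214 rad.
Bracket: H₀ sin φ sin δ + cos φ cos δ sin H₀ = 1.6214×-0.38591×-0.12014 + 0.92254×0.99276×0.99872 = 0.075173 + 0.914689 = 0.989862.
Q̄ = (S₀/π) × [bracket] = (1361/π) × 0.989862 = 428.8 W/m².

Q̄ ≈ 429 W/m²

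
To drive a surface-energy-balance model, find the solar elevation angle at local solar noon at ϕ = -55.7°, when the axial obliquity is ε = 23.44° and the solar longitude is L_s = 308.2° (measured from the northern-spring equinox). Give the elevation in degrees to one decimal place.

Solar declination: sin δ = sin ε · sin L_s = sin 23.44° × sin 308.2° = -0.31260, so δ = -18.216°.
At local noon the hour angle is zero, so the zenith angle equals |ϕ − δ| = |-55.7° − (-18.216°)| = 37.484°.
Elevation = 90° − 37.484° = 52.5°.

52.5°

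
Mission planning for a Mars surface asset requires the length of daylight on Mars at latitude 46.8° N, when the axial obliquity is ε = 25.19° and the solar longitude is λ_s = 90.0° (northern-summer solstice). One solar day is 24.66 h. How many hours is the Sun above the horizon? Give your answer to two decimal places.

Solar declination: sin δ = sin ε · sin λ_s = sin 25.19° × sin 90.0° = 0.42562, so δ = +25.190°.
cos H₀ = −tan φ · tan δ = −tan(+46.8°) × tan(+25.190°) = -0.5009, so H₀ = 2.0954 rad = 120.06°.
Daylight = 2H₀/(2π) × 24.66 h = (2.0954/π) × 24.66 = 16.45 h.

16.45 h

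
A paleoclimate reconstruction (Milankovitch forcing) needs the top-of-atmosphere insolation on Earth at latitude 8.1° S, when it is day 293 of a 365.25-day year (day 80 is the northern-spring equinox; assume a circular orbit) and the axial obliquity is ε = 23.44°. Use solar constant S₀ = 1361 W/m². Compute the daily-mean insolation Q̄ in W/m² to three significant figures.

Q̄ ≈ 440 W/m²

Solar longitude: λ_s = 360° × (293 − 80)/365.25 = 209.938°.
sin δ = sin 23.44° × sin 209.938° = -0.19852, so δ = -11.451°.
cos H₀ = −tan(-8.1°) tan(-11.451°) = -0.0288, H₀ = 1.5996 rad.
Bracket: H₀ sin φ sin δ + cos φ cos δ sin H₀ = 1.5996×-0.14090×-0.19852 + 0.99002×0.98010×0.99958 = 0.044743 + 0.969911 = 1.014654.
Q̄ = (S₀/π) × [bracket] = (1361/π) × 1.014654 = 439.6 W/m².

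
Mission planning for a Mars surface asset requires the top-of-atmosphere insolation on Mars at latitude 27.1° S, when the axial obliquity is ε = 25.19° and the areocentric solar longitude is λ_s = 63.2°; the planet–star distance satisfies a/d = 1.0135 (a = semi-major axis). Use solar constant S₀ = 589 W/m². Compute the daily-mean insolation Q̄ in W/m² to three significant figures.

sin δ = sin 25.19° × sin 63.2° = 0.37990, so δ = +22.328°.
cos H₀ = −tan(-27.1°) tan(+22.328°) = 0.2102, H₀ = 1.3591 rad.
Bracket: H₀ sin φ sin δ + cos φ cos δ sin H₀ = 1.3591×-0.45554×0.37990 + 0.89021×0.92503×0.97767 = -0.235205 + 0.805083 = 0.569878.
Inverse-square distance factor (a/d)² = 1.0135² = 1.027182.
Q̄ = (S₀/π) × 1.027182 × [bracket] = (589/π) × 1.027182 × 0.569878 = 109.7 W/m².

Q̄ ≈ 110 W/m²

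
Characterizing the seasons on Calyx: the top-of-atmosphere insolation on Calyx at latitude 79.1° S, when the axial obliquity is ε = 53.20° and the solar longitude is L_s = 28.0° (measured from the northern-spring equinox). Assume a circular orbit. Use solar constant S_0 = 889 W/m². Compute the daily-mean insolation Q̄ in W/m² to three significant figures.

Solar declination: sin δ = sin ε · sin L_s = sin 53.20° × sin 28.0° = 0.37592, so δ = +22.081°.
cos h₀ = −tan(-79.1°) tan(+22.081°) = 2.1066 ≥ 1 ⇒ polar night, h₀ = 0 and Q̄ = 0.

Q̄ ≈ 0.00 W/m²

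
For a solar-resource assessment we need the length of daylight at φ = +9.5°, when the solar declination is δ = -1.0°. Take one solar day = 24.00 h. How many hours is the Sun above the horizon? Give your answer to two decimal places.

cos H₀ = −tan φ · tan δ = −tan(+9.5°) × tan(-1.000°) = 0.0029, so H₀ = 1.5679 rad = 89.83°.
Daylight = 2H₀/(2π) × 24.00 h = (1.5679/π) × 24.00 = 11.98 h.

11.98 h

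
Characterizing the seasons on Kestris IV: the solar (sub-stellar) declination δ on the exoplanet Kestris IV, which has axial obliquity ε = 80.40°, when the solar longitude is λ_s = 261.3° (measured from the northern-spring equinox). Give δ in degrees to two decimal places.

sin δ = sin ε · sin λ_s = sin 80.40° × sin 261.3° = -0.974651.
δ = arcsin(-0.974651) = -77.07°.

δ = -77.07°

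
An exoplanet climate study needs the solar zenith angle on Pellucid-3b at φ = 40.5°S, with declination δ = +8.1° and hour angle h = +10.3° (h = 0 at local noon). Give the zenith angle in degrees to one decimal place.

θ_z = 49.5°

cos θ_z = sin φ sin δ + cos φ cos δ cos h = -0.091508 + 0.740688 = 0.649180.
θ_z = arccos(0.649180) = 49.5°.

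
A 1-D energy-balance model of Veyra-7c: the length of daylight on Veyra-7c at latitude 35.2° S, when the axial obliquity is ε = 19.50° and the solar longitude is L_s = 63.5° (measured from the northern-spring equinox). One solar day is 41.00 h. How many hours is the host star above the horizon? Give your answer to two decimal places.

Solar declination: sin δ = sin ε · sin L_s = sin 19.50° × sin 63.5° = 0.29874, so δ = +17.382°.
cos h₀ = −tan ϕ · tan δ = −tan(-35.2°) × tan(+17.382°) = 0.2208, so h₀ = 1.3481 rad = 77.24°.
Daylight = 2h₀/(2π) × 41.00 h = (1.3481/π) × 41.00 = 17.59 h.

17.59 h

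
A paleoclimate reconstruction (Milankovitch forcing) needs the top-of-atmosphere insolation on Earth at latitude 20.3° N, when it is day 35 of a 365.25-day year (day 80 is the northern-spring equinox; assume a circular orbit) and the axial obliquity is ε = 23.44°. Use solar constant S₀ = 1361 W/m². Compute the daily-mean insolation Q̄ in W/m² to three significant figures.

Solar longitude: λ_s = 360° × (35 − 80)/365.25 = -44.353°, i.e. -44.353° + 360° = 315.647°.
sin δ = sin 23.44° × sin 315.647° = -0.27809, so δ = -16.146°.
cos H₀ = −tan(+20.3°) tan(-16.146°) = 0.1071, H₀ = 1.4635 rad.
Bracket: H₀ sin φ sin δ + cos φ cos δ sin H₀ = 1.4635×0.34694×-0.27809 + 0.93789×0.96056×0.99425 = -0.141199 + 0.895719 = 0.754520.
Q̄ = (S₀/π) × [bracket] = (1361/π) × 0.754520 = 326.9 W/m².

Q̄ ≈ 327 W/m²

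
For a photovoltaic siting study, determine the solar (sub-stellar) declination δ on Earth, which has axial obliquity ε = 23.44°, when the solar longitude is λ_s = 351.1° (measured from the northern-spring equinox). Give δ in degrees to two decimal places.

δ = -3.53°

sin δ = sin ε · sin λ_s = sin 23.44° × sin 351.1° = -0.061542.
δ = arcsin(-0.061542) = -3.53°.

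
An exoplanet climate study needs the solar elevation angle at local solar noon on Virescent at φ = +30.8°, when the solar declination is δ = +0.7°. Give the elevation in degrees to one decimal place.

At local noon the hour angle is zero, so the zenith angle equals |φ − δ| = |+30.8° − (+0.700°)| = 30.100°.
Elevation = 90° − 30.100° = 59.9°.

59.9°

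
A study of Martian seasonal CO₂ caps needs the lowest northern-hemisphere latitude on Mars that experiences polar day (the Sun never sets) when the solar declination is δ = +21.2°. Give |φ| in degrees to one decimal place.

|φ| = 68.8°

Polar day requires cos H₀ = −tan φ tan δ ≤ −1, i.e. tan φ tan δ ≥ 1.
The boundary is |tan φ| · |tan δ| = 1, so |φ| = 90° − |δ| = 90° − 21.2° = 68.8° in the northern hemisphere.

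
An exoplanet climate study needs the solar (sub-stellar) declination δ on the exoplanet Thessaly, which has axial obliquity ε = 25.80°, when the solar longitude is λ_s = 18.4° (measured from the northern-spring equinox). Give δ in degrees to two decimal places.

sin δ = sin ε · sin λ_s = sin 25.80° × sin 18.4° = 0.137380.
δ = arcsin(0.137380) = +7.90°.

δ = +7.90°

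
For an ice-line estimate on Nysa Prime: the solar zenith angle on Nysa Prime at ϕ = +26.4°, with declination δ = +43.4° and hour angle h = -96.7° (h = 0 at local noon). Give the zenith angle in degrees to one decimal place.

cos θ_z = sin ϕ sin δ + cos ϕ cos δ cos h = 0.305503 + -0.075929 = 0.229574.
θ_z = arccos(0.229574) = 76.7°.

θ_z = 76.7°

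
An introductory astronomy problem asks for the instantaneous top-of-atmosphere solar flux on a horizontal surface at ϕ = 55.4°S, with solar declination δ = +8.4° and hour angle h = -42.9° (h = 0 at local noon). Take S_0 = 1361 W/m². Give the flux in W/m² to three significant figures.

396 W/m²

cos θ_z = sin ϕ sin δ + cos ϕ cos δ cos h = -0.120246 + 0.411508 = 0.291262.
Flux = S_0 · cos θ_z = 1361 × 0.291262 = 396.4 W/m².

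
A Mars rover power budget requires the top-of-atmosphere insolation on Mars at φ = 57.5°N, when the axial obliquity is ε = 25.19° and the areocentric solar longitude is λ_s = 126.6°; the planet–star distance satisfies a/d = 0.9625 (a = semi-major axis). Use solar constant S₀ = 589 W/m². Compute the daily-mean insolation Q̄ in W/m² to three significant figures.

sin δ = sin 25.19° × sin 126.6° = 0.34170, so δ = +19.980°.
cos H₀ = −tan(+57.5°) tan(+19.980°) = -0.5707, H₀ = 2.1782 rad.
Bracket: H₀ sin φ sin δ + cos φ cos δ sin H₀ = 2.1782×0.84339×0.34170 + 0.53730×0.93981×0.82115 = 0.627728 + 0.414648 = 1.042376.
Inverse-square distance factor (a/d)² = 0.9625² = 0.926406.
Q̄ = (S₀/π) × 0.926406 × [bracket] = (589/π) × 0.926406 × 1.042376 = 181.0 W/m².

Q̄ ≈ 181 W/m²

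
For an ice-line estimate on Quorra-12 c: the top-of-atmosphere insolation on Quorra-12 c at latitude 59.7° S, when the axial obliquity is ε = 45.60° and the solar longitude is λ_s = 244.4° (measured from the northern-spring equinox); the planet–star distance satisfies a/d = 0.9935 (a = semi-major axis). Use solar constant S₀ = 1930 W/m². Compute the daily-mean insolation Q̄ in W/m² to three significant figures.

Q̄ ≈ 1.06e+03 W/m²

Solar declination: sin δ = sin ε · sin λ_s = sin 45.60° × sin 244.4° = -0.64433, so δ = -40.116°.
cos H₀ = −tan(-59.7°) tan(-40.116°) = -1.4419 ≤ −1 ⇒ polar day, H₀ = π.
Bracket: H₀ sin φ sin δ + cos φ cos δ sin H₀ = 3.1416×-0.86340×-0.64433 + 0.50453×0.76474×0.00000 = 1.747718 + 0.000000 = 1.747718.
Inverse-square distance factor (a/d)² = 0.9935² = 0.987042.
Q̄ = (S₀/π) × 0.987042 × [bracket] = (1930/π) × 0.987042 × 1.747718 = 1060 W/m².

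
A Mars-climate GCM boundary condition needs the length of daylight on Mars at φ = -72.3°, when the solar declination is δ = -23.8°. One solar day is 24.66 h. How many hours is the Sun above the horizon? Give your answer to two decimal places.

24.66 h

Sunrise equation: cos H₀ = −tan φ · tan δ = -1.3820 ≤ −1, so the Sun never sets (polar day) and H₀ = π.
Daylight = 2H₀/(2π) × 24.66 h = (3.1416/π) × 24.66 = 24.66 h.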